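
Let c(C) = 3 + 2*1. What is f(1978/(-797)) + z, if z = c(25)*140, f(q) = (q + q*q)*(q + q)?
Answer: 345141813892/506261573 ≈ 681.75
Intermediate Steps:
c(C) = 5 (c(C) = 3 + 2 = 5)
f(q) = 2*q*(q + q**2) (f(q) = (q + q**2)*(2*q) = 2*q*(q + q**2))
z = 700 (z = 5*140 = 700)
f(1978/(-797)) + z = 2*(1978/(-797))**2*(1 + 1978/(-797)) + 700 = 2*(1978*(-1/797))**2*(1 + 1978*(-1/797)) + 700 = 2*(-1978/797)**2*(1 - 1978/797) + 700 = 2*(3912484/635209)*(-1181/797) + 700 = -9241287208/506261573 + 700 = 345141813892/506261573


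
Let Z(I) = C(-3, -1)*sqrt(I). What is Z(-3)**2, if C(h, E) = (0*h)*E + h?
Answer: -27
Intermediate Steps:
C(h, E) = h (C(h, E) = 0*E + h = 0 + h = h)
Z(I) = -3*sqrt(I)
Z(-3)**2 = (-3*I*sqrt(3))**2 = -27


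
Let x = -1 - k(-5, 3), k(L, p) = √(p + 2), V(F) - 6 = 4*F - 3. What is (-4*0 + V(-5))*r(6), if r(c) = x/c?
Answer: 17/6 + 17*√5/6 ≈ 9.1689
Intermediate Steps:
V(F) = 3 + 4*F (V(F) = 6 + (4*F - 3) = 6 + (-3 + 4*F) = 3 + 4*F)
k(L, p) = √(2 + p)
x = -1 - √5 (x = -1 - √(2 + 3) = -1 - √5 ≈ -3.2361)
r(c) = (-1 - √5)/c
(-4*0 + V(-5))*r(6) = (-4*0 + (3 + 4*(-5)))*((-1 - √5)/6) = (0 + (3 - 20))*((-1 - √5)/6) = (0 - 17)*(-⅙ - √5/6) = -17*(-⅙ - √5/6) = 17/6 + 17*√5/6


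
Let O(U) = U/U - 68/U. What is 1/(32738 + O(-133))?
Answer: 133/4354355 ≈ 3.0544e-5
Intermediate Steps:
O(U) = 1 - 68/U
1/(32738 + O(-133)) = 1/(32738 + (-68 - 133)/(-133)) = 1/(32738 - 1/133*(-201)) = 1/(32738 + 201/133) = 1/(4354355/133) = 133/4354355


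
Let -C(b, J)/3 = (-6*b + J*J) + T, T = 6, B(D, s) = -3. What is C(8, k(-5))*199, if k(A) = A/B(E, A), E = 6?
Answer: 70247/3 ≈ 23416.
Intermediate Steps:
k(A) = -A/3 (k(A) = A/(-3) = A*(-⅓) = -A/3)
C(b, J) = -18 - 3*J² + 18*b (C(b, J) = -3*((-6*b + J*J) + 6) = -3*((-6*b + J²) + 6) = -3*((J² - 6*b) + 6) = -3*(6 + J² - 6*b) = -18 - 3*J² + 18*b)
C(8, k(-5))*199 = (-18 - 3*(-⅓*(-5))² + 18*8)*199 = (-18 - 3*(5/3)² + 144)*199 = (-18 - 3*25/9 + 144)*199 = (-18 - 25/3 + 144)*199 = (353/3)*199 = 70247/3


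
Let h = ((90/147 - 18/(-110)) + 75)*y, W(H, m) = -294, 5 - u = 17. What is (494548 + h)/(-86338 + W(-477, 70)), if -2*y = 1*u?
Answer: -333508039/58368310 ≈ -5.7139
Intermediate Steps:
u = -12 (u = 5 - 1*17 = 5 - 17 = -12)
y = 6 (y = -(-12)/2 = -½*(-12) = 6)
h = 1225296/2695 (h = ((90/147 - 18/(-110)) + 75)*6 = ((90*(1/147) - 18*(-1/110)) + 75)*6 = ((30/49 + 9/55) + 75)*6 = (2091/2695 + 75)*6 = (204216/2695)*6 = 1225296/2695 ≈ 454.66)
(494548 + h)/(-86338 + W(-477, 70)) = (494548 + 1225296/2695)/(-86338 - 294) = (1334032156/2695)/(-86632) = (1334032156/2695)*(-1/86632) = -333508039/58368310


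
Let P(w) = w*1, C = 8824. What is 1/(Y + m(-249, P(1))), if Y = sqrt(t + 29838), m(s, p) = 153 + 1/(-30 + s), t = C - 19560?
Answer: 5954697/167587907 - 77841*sqrt(19102)/335175814 ≈ 0.0034340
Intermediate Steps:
t = -10736 (t = 8824 - 19560 = -10736)
P(w) = w
Y = sqrt(19102) (Y = sqrt(-10736 + 29838) = sqrt(19102) ≈ 138.21)
1/(Y + m(-249, P(1))) = 1/(sqrt(19102) + (-4589 + 153*(-249))/(-30 - 249)) = 1/(sqrt(19102) + (-4589 - 38097)/(-279)) = 1/(sqrt(19102) - 1/279*(-42686)) = 1/(sqrt(19102) + 42686/279) = 1/(42686/279 + sqrt(19102))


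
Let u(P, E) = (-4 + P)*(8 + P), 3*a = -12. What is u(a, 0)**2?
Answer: 1024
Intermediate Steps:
a = -4 (a = (1/3)*(-12) = -4)
u(a, 0)**2 = (-32 + (-4)**2 + 4*(-4))**2 = (-32 + 16 - 16)**2 = (-32)**2 = 1024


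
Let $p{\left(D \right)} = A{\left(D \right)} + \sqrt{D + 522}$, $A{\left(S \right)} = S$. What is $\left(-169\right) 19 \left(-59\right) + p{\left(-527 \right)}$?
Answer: $188922 + i \sqrt{5} \approx 1.8892 \cdot 10^{5} + 2.2361 i$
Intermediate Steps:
$p{\left(D \right)} = D + \sqrt{522 + D}$ ($p{\left(D \right)} = D + \sqrt{D + 522} = D + \sqrt{522 + D}$)
$\left(-169\right) 19 \left(-59\right) + p{\left(-527 \right)} = \left(-169\right) 19 \left(-59\right) - \left(527 - \sqrt{522 - 527}\right) = \left(-3211\right) \left(-59\right) - \left(527 - \sqrt{-5}\right) = 189449 - \left(527 - i \sqrt{5}\right) = 188922 + i \sqrt{5}$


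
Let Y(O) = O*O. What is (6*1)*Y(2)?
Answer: 24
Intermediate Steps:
Y(O) = O²
(6*1)*Y(2) = (6*1)*2² = 6*4 = 24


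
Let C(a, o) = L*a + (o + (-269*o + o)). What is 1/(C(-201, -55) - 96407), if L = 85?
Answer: -1/98807 ≈ -1.0121e-5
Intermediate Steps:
C(a, o) = -267*o + 85*a (C(a, o) = 85*a + (o + (-269*o + o)) = 85*a + (o - 268*o) = 85*a - 267*o = -267*o + 85*a)
1/(C(-201, -55) - 96407) = 1/((-267*(-55) + 85*(-201)) - 96407) = 1/((14685 - 17085) - 96407) = 1/(-2400 - 96407) = 1/(-98807) = -1/98807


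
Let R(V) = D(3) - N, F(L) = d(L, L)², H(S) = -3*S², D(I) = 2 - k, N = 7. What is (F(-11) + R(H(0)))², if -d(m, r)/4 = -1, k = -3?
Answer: 196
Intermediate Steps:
d(m, r) = 4 (d(m, r) = -4*(-1) = 4)
D(I) = 5 (D(I) = 2 - 1*(-3) = 2 + 3 = 5)
F(L) = 16 (F(L) = 4² = 16)
R(V) = -2 (R(V) = 5 - 1*7 = 5 - 7 = -2)
(F(-11) + R(H(0)))² = (16 - 2)² = 14² = 196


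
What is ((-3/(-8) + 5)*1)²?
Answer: 1849/64 ≈ 28.891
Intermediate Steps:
((-3/(-8) + 5)*1)² = ((-3*(-⅛) + 5)*1)² = ((3/8 + 5)*1)² = ((43/8)*1)² = (43/8)² = 1849/64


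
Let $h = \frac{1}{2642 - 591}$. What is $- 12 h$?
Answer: $- \frac{12}{2051} \approx -0.0058508$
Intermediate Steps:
$h = \frac{1}{2051} \approx 0.00048757$
$- 12 h = \left(-12\right) \frac{1}{2051} = - \frac{12}{2051}$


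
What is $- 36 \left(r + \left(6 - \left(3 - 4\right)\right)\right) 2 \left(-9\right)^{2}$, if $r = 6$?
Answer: $-75816$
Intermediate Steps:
$- 36 \left(r + \left(6 - \left(3 - 4\right)\right)\right) 2 \left(-9\right)^{2} = - 36 \left(6 + \left(6 - \left(3 - 4\right)\right)\right) 2 \left(-9\right)^{2} = - 36 \left(6 + \left(6 - \left(3 - 4\right)\right)\right) 2 \cdot 81 = - 36 \left(6 + \left(6 - -1\right)\right) 2 \cdot 81 = - 36 \left(6 + \left(6 + 1\right)\right) 2 \cdot 81 = - 36 \left(6 + 7\right) 2 \cdot 81 = - 36 \cdot 13 \cdot 2 \cdot 81 = \left(-36\right) 26 \cdot 81 = \left(-936\right) 81 = -75816$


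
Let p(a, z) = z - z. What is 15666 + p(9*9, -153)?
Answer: 15666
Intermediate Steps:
p(a, z) = 0
15666 + p(9*9, -153) = 15666 + 0 = 15666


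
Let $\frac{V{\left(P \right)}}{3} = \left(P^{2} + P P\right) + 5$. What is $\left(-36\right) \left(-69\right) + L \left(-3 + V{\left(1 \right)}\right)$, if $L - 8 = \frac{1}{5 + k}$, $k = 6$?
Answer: $\frac{28926}{11} \approx 2629.6$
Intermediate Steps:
$V{\left(P \right)} = 15 + 6 P^{2}$ ($V{\left(P \right)} = 3 \left(\left(P^{2} + P P\right) + 5\right) = 3 \left(\left(P^{2} + P^{2}\right) + 5\right) = 3 \left(2 P^{2} + 5\right) = 3 \left(5 + 2 P^{2}\right) = 15 + 6 P^{2}$)
$L = \frac{89}{11}$ ($L = 8 + \frac{1}{5 + 6} = 8 + \frac{1}{11} = \frac{89}{11} \approx 8.0909$)
$\left(-36\right) \left(-69\right) + L \left(-3 + V{\left(1 \right)}\right) = \left(-36\right) \left(-69\right) + \frac{89 \left(-3 + \left(15 + 6 \cdot 1^{2}\right)\right)}{11} = 2484 + \frac{89 \left(-3 + \left(15 + 6 \cdot 1\right)\right)}{11} = 2484 + \frac{89 \left(-3 + \left(15 + 6\right)\right)}{11} = 2484 + \frac{89 \left(-3 + 21\right)}{11} = 2484 + \frac{89}{11} \cdot 18 = 2484 + \frac{1602}{11} = \frac{28926}{11}$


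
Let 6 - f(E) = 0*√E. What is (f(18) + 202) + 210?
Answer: 418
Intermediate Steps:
f(E) = 6 (f(E) = 6 - 0*√E = 6 - 1*0 = 6 + 0 = 6)
(f(18) + 202) + 210 = (6 + 202) + 210 = 208 + 210 = 418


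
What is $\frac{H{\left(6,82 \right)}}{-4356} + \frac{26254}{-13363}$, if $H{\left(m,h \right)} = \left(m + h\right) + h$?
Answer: $- \frac{58317067}{29104614} \approx -2.0037$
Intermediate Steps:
$H{\left(m,h \right)} = m + 2 h$ ($H{\left(m,h \right)} = \left(h + m\right) + h = m + 2 h$)
$\frac{H{\left(6,82 \right)}}{-4356} + \frac{26254}{-13363} = \frac{6 + 2 \cdot 82}{-4356} + \frac{26254}{-13363} = \left(6 + 164\right) \left(- \frac{1}{4356}\right) + 26254 \left(- \frac{1}{13363}\right) = 170 \left(- \frac{1}{4356}\right) - \frac{26254}{13363} = - \frac{85}{2178} - \frac{26254}{13363} = - \frac{58317067}{29104614}$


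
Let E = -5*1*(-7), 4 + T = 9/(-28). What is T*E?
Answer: -605/4 ≈ -151.25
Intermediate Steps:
T = -121/28 (T = -4 + 9/(-28) = -4 + 9*(-1/28) = -4 - 9/28 = -121/28 ≈ -4.3214)
E = 35 (E = -5*(-7) = 35)
T*E = -121/28*35 = -605/4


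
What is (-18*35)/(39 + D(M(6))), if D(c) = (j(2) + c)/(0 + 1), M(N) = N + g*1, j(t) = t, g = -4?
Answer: -630/43 ≈ -14.651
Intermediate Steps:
M(N) = -4 + N (M(N) = N - 4*1 = N - 4 = -4 + N)
D(c) = 2 + c (D(c) = (2 + c)/(0 + 1) = (2 + c)/1 = (2 + c)*1 = 2 + c)
(-18*35)/(39 + D(M(6))) = (-18*35)/(39 + (2 + (-4 + 6))) = -630/(39 + (2 + 2)) = -630/(39 + 4) = -630/43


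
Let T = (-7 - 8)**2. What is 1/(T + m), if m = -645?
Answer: -1/420 ≈ -0.0023810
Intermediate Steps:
T = 225 (T = (-15)**2 = 225)
1/(T + m) = 1/(225 - 645) = 1/(-420) = -1/420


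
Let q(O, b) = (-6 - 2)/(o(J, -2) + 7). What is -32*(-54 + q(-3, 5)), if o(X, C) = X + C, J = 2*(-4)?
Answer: 4928/3 ≈ 1642.7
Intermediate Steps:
J = -8
o(X, C) = C + X
q(O, b) = 8/3 (q(O, b) = (-6 - 2)/((-2 - 8) + 7) = -8/(-10 + 7) = -8/(-3) = -8*(-⅓) = 8/3)
-32*(-54 + q(-3, 5)) = -32*(-54 + 8/3) = -32*(-154/3) = 4928/3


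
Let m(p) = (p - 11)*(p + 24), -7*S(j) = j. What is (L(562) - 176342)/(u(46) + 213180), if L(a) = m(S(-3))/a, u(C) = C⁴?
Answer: -2428059325/64585367084 ≈ -0.037595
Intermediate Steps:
S(j) = -j/7
m(p) = (-11 + p)*(24 + p)
L(a) = -12654/(49*a) (L(a) = (-264 + (-⅐*(-3))² + 13*(-⅐*(-3)))/a = (-264 + (3/7)² + 13*(3/7))/a = (-264 + 9/49 + 39/7)/a = -12654/(49*a))
(L(562) - 176342)/(u(46) + 213180) = (-12654/49/562 - 176342)/(46⁴ + 213180) = (-12654/49*1/562 - 176342)/(4477456 + 213180) = (-6327/13769 - 176342)/4690636 = -2428059325/13769*1/4690636 = -2428059325/64585367084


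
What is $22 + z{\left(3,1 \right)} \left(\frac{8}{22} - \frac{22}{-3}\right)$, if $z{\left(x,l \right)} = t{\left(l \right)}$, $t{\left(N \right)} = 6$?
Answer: $\frac{750}{11} \approx 68.182$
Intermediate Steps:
$z{\left(x,l \right)} = 6$
$22 + z{\left(3,1 \right)} \left(\frac{8}{22} - \frac{22}{-3}\right) = 22 + 6 \left(\frac{8}{22} - \frac{22}{-3}\right) = 22 + 6 \left(8 \cdot \frac{1}{22} - - \frac{22}{3}\right) = 22 + 6 \left(\frac{4}{11} + \frac{22}{3}\right) = 22 + 6 \cdot \frac{254}{33} = 22 + \frac{508}{11} = \frac{750}{11}$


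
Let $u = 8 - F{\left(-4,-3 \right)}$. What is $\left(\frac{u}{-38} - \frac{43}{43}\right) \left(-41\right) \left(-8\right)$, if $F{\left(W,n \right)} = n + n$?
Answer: $- \frac{8528}{19} \approx -448.84$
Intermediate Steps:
$F{\left(W,n \right)} = 2 n$
$u = 14$ ($u = 8 - 2 \left(-3\right) = 8 - -6 = 8 + 6 = 14$)
$\left(\frac{u}{-38} - \frac{43}{43}\right) \left(-41\right) \left(-8\right) = \left(\frac{14}{-38} - \frac{43}{43}\right) \left(-41\right) \left(-8\right) = \left(14 \left(- \frac{1}{38}\right) - 1\right) \left(-41\right) \left(-8\right) = \left(- \frac{7}{19} - 1\right) \left(-41\right) \left(-8\right) = \left(- \frac{26}{19}\right) \left(-41\right) \left(-8\right) = \frac{1066}{19} \left(-8\right) = - \frac{8528}{19}$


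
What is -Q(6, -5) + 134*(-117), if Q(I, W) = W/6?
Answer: -94063/6 ≈ -15677.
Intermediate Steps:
Q(I, W) = W/6 (Q(I, W) = W*(1/6) = W/6)
-Q(6, -5) + 134*(-117) = -(-5)/6 + 134*(-117) = -1*(-5/6) - 15678 = 5/6 - 15678 = -94063/6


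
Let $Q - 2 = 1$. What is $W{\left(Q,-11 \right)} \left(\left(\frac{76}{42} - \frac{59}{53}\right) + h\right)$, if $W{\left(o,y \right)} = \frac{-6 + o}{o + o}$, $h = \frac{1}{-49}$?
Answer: $- \frac{2633}{7791} \approx -0.33795$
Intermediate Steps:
$h = - \frac{1}{49} \approx -0.020408$
$Q = 3$ ($Q = 2 + 1 = 3$)
$W{\left(o,y \right)} = \frac{-6 + o}{2 o}$
$W{\left(Q,-11 \right)} \left(\left(\frac{76}{42} - \frac{59}{53}\right) + h\right) = \frac{-6 + 3}{2 \cdot 3} \left(\left(\frac{76}{42} - \frac{59}{53}\right) - \frac{1}{49}\right) = \frac{1}{2} \cdot \frac{1}{3} \left(-3\right) \left(\left(76 \cdot \frac{1}{42} - \frac{59}{53}\right) - \frac{1}{49}\right) = - \frac{\left(\frac{38}{21} - \frac{59}{53}\right) - \frac{1}{49}}{2} = - \frac{\frac{775}{1113} - \frac{1}{49}}{2} = \left(- \frac{1}{2}\right) \frac{5266}{7791} = - \frac{2633}{7791}$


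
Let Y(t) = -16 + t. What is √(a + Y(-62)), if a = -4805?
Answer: I*√4883 ≈ 69.878*I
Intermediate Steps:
√(a + Y(-62)) = √(-4805 + (-16 - 62)) = √(-4805 - 78) = √(-4883) = I*√4883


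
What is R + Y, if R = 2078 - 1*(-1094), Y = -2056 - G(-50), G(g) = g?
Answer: 1166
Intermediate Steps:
Y = -2006 (Y = -2056 - 1*(-50) = -2056 + 50 = -2006)
R = 3172 (R = 2078 + 1094 = 3172)
R + Y = 3172 - 2006 = 1166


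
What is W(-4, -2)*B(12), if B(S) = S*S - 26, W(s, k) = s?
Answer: -472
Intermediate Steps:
B(S) = -26 + S**2 (B(S) = S**2 - 26 = -26 + S**2)
W(-4, -2)*B(12) = -4*(-26 + 12**2) = -4*(-26 + 144) = -4*118 = -472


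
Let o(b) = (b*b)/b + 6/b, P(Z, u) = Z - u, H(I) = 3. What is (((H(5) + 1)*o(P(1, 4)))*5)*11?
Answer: -1100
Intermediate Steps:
o(b) = b + 6/b (o(b) = b²/b + 6/b = b + 6/b)
(((H(5) + 1)*o(P(1, 4)))*5)*11 = (((3 + 1)*((1 - 1*4) + 6/(1 - 1*4)))*5)*11 = ((4*((1 - 4) + 6/(1 - 4)))*5)*11 = ((4*(-3 + 6/(-3)))*5)*11 = ((4*(-3 + 6*(-⅓)))*5)*11 = ((4*(-3 - 2))*5)*11 = ((4*(-5))*5)*11 = -20*5*11 = -100*11 = -1100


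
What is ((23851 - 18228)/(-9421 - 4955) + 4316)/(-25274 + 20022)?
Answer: -62041193/75502752 ≈ -0.82171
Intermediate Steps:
((23851 - 18228)/(-9421 - 4955) + 4316)/(-25274 + 20022) = (5623/(-14376) + 4316)/(-5252) = (5623*(-1/14376) + 4316)*(-1/5252) = (-5623/14376 + 4316)*(-1/5252) = (62041193/14376)*(-1/5252) = -62041193/75502752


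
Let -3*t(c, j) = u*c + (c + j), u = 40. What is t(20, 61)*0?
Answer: 0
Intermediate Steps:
t(c, j) = -41*c/3 - j/3 (t(c, j) = -(40*c + (c + j))/3 = -(j + 41*c)/3 = -41*c/3 - j/3)
t(20, 61)*0 = (-41/3*20 - ⅓*61)*0 = (-820/3 - 61/3)*0 = -881/3*0 = 0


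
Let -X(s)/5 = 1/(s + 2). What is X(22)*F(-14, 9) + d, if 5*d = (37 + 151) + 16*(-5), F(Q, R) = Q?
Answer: 1471/60 ≈ 24.517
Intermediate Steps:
d = 108/5 (d = ((37 + 151) + 16*(-5))/5 = (188 - 80)/5 = (⅕)*108 = 108/5 ≈ 21.600)
X(s) = -5/(2 + s) (X(s) = -5/(s + 2) = -5/(2 + s))
X(22)*F(-14, 9) + d = -5/(2 + 22)*(-14) + 108/5 = -5/24*(-14) + 108/5 = 35/12 + 108/5 = 1471/60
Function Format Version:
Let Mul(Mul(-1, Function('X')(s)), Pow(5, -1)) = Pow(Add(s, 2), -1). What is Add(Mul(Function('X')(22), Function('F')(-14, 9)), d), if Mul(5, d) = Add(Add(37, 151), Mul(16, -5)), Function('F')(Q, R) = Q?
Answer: Rational(1471, 60) ≈ 24.517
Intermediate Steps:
d = Rational(108, 5) (d = Mul(Rational(1, 5), Add(Add(37, 151), Mul(16, -5))) = Mul(Rational(1, 5), Add(188, -80)) = Mul(Rational(1, 5), 108) = Rational(108, 5) ≈ 21.600)
Function('X')(s) = Mul(-5, Pow(Add(2, s), -1)) (Function('X')(s) = Mul(-5, Pow(Add(s, 2), -1)) = Mul(-5, Pow(Add(2, s), -1)))
Add(Mul(Function('X')(22), Function('F')(-14, 9)), d) = Add(Mul(Mul(-5, Pow(Add(2, 22), -1)), -14), Rational(108, 5)) = Add(Mul(Mul(-5, Pow(24, -1)), -14), Rational(108, 5)) = Add(Mul(Mul(-5, Rational(1, 24)), -14), Rational(108, 5)) = Add(Mul(Rational(-5, 24), -14), Rational(108, 5)) = Add(Rational(35, 12), Rational(108, 5)) = Rational(1471, 60)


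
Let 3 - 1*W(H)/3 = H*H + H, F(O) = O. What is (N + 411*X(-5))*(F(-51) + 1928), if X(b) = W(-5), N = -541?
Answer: -40359254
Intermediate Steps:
W(H) = 9 - 3*H - 3*H² (W(H) = 9 - 3*(H*H + H) = 9 - 3*(H² + H) = 9 - 3*(H + H²) = 9 + (-3*H - 3*H²) = 9 - 3*H - 3*H²)
X(b) = -51 (X(b) = 9 - 3*(-5) - 3*(-5)² = 9 + 15 - 3*25 = 9 + 15 - 75 = -51)
(N + 411*X(-5))*(F(-51) + 1928) = (-541 + 411*(-51))*(-51 + 1928) = (-541 - 20961)*1877 = -21502*1877 = -40359254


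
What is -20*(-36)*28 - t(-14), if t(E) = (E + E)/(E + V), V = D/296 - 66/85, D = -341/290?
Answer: 86957249792/4313761 ≈ 20158.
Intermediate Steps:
D = -341/290 (D = -341*1/290 = -341/290 ≈ -1.1759)
V = -227777/291856 (V = -341/290/296 - 66/85 = -341/290*1/296 - 66*1/85 = -341/85840 - 66/85 = -227777/291856 ≈ -0.78044)
t(E) = 2*E/(-227777/291856 + E) (t(E) = (E + E)/(E - 227777/291856) = (2*E)/(-227777/291856 + E) = 2*E/(-227777/291856 + E))
-20*(-36)*28 - t(-14) = -20*(-36)*28 - 583712*(-14)/(-227777 + 291856*(-14)) = 720*28 - 583712*(-14)/(-227777 - 4085984) = 20160 - 583712*(-14)/(-4313761) = 20160 - 583712*(-14)*(-1)/4313761 = 20160 - 1*8171968/4313761 = 20160 - 8171968/4313761 = 86957249792/4313761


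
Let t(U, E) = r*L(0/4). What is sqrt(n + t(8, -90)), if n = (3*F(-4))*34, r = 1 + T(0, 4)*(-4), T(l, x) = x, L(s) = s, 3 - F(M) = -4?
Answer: sqrt(714) ≈ 26.721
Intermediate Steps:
F(M) = 7 (F(M) = 3 - 1*(-4) = 3 + 4 = 7)
r = -15 (r = 1 + 4*(-4) = 1 - 16 = -15)
t(U, E) = 0 (t(U, E) = -0/4 = -15*0 = 0)
n = 714 (n = (3*7)*34 = 21*34 = 714)
sqrt(n + t(8, -90)) = sqrt(714 + 0) = sqrt(714)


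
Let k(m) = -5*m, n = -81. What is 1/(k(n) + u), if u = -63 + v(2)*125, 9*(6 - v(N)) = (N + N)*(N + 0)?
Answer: 9/8828 ≈ 0.0010195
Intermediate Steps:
v(N) = 6 - 2*N²/9 (v(N) = 6 - (N + N)*(N + 0)/9 = 6 - 2*N*N/9 = 6 - 2*N²/9)
u = 5183/9 (u = -63 + (6 - 2/9*2²)*125 = -63 + (6 - 2/9*4)*125 = -63 + (6 - 8/9)*125 = -63 + (46/9)*125 = -63 + 5750/9 = 5183/9 ≈ 575.89)
1/(k(n) + u) = 1/(-5*(-81) + 5183/9) = 1/(405 + 5183/9) = 1/(8828/9) = 9/8828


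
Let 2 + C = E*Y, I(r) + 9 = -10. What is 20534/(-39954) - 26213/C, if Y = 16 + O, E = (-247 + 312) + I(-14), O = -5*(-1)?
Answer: -533554489/19257828 ≈ -27.706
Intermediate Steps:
I(r) = -19 (I(r) = -9 - 10 = -19)
O = 5
E = 46 (E = (-247 + 312) - 19 = 65 - 19 = 46)
Y = 21 (Y = 16 + 5 = 21)
C = 964 (C = -2 + 46*21 = -2 + 966 = 964)
20534/(-39954) - 26213/C = 20534/(-39954) - 26213/964 = 20534*(-1/39954) - 26213*1/964 = -10267/19977 - 26213/964 = -533554489/19257828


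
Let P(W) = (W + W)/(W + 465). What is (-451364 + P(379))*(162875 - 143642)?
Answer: -3663410079357/422 ≈ -8.6811e+9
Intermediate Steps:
P(W) = 2*W/(465 + W) (P(W) = (2*W)/(465 + W) = 2*W/(465 + W))
(-451364 + P(379))*(162875 - 143642) = (-451364 + 2*379/(465 + 379))*(162875 - 143642) = (-451364 + 2*379/844)*19233 = (-451364 + 2*379*(1/844))*19233 = (-451364 + 379/422)*19233 = -190475229/422*19233 = -3663410079357/422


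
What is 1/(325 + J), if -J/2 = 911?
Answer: -1/1497 ≈ -0.00066800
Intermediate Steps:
J = -1822 (J = -2*911 = -1822)
1/(325 + J) = 1/(325 - 1822) = 1/(-1497) = -1/1497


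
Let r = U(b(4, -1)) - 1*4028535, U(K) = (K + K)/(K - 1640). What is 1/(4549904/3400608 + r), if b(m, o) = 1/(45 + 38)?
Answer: -3214495558/12949703561903215 ≈ -2.4823e-7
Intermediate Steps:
b(m, o) = 1/83
U(K) = 2*K/(-1640 + K) (U(K) = (2*K)/(-1640 + K) = 2*K/(-1640 + K))
r = -548360155667/136119 (r = 2*(1/83)/(-1640 + 1/83) - 1*4028535 = 2*(1/83)/(-136119/83) - 4028535 = 2*(1/83)*(-83/136119) - 4028535 = -2/136119 - 4028535 = -548360155667/136119 ≈ -4.0285e+6)
1/(4549904/3400608 + r) = 1/(4549904/3400608 - 548360155667/136119) = 1/(4549904*(1/3400608) - 548360155667/136119) = 1/(284369/212538 - 548360155667/136119) = 1/(-12949703561903215/3214495558) = -3214495558/12949703561903215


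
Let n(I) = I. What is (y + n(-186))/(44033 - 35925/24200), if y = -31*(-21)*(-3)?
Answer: -2070552/42622507 ≈ -0.048579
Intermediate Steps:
y = -1953 (y = 651*(-3) = -1953)
(y + n(-186))/(44033 - 35925/24200) = (-1953 - 186)/(44033 - 35925/24200) = -2139/(44033 - 35925*1/24200) = -2139/(44033 - 1437/968) = -2139/42622507/968 = -2139*968/42622507 = -2070552/42622507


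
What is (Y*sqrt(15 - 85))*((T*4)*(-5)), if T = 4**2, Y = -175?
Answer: 56000*I*sqrt(70) ≈ 4.6853e+5*I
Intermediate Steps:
T = 16
(Y*sqrt(15 - 85))*((T*4)*(-5)) = (-175*sqrt(15 - 85))*((16*4)*(-5)) = (-175*I*sqrt(70))*(64*(-5)) = -175*I*sqrt(70)*(-320) = 56000*I*sqrt(70)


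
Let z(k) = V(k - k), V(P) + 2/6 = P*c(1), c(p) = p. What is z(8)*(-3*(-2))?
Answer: -2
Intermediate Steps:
V(P) = -1/3 + P (V(P) = -1/3 + P*1 = -1/3 + P)
z(k) = -1/3 (z(k) = -1/3 + (k - k) = -1/3 + 0 = -1/3)
z(8)*(-3*(-2)) = -(-1)*(-2) = -1/3*6 = -2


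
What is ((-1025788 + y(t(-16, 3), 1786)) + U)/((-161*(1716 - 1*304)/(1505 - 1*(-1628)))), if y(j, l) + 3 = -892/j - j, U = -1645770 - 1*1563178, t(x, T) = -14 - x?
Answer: 13268840871/227332 ≈ 58368.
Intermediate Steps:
U = -3208948 (U = -1645770 - 1563178 = -3208948)
y(j, l) = -3 - j - 892/j (y(j, l) = -3 + (-892/j - j) = -3 + (-j - 892/j) = -3 - j - 892/j)
((-1025788 + y(t(-16, 3), 1786)) + U)/((-161*(1716 - 1*304)/(1505 - 1*(-1628)))) = ((-1025788 + (-3 - (-14 - 1*(-16)) - 892/(-14 - 1*(-16)))) - 3208948)/((-161*(1716 - 1*304)/(1505 - 1*(-1628)))) = ((-1025788 + (-3 - (-14 + 16) - 892/(-14 + 16))) - 3208948)/((-161*(1716 - 304)/(1505 + 1628))) = ((-1025788 + (-3 - 1*2 - 892/2)) - 3208948)/((-227332/3133)) = ((-1025788 + (-3 - 2 - 892*1/2)) - 3208948)/((-227332/3133)) = ((-1025788 + (-3 - 2 - 446)) - 3208948)/((-161*1412/3133)) = ((-1025788 - 451) - 3208948)/(-227332/3133) = (-1026239 - 3208948)*(-3133/227332) = -4235187*(-3133/227332) = 13268840871/227332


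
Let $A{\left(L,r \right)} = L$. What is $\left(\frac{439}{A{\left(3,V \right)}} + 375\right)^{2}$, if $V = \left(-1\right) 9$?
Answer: $\frac{2446096}{9} \approx 2.7179 \cdot 10^{5}$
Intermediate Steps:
$V = -9$
$\left(\frac{439}{A{\left(3,V \right)}} + 375\right)^{2} = \left(\frac{439}{3} + 375\right)^{2} = \left(\frac{1564}{3}\right)^{2} = \frac{2446096}{9}$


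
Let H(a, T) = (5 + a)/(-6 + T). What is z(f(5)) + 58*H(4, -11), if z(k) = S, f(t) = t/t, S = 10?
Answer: -352/17 ≈ -20.706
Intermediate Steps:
H(a, T) = (5 + a)/(-6 + T)
f(t) = 1
z(k) = 10
z(f(5)) + 58*H(4, -11) = 10 + 58*((5 + 4)/(-6 - 11)) = 10 + 58*(9/(-17)) = 10 + 58*(-1/17*9) = 10 + 58*(-9/17) = 10 - 522/17 = -352/17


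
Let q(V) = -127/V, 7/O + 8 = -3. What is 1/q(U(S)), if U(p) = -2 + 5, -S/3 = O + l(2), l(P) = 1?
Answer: -3/127 ≈ -0.023622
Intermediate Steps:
O = -7/11 (O = 7/(-8 - 3) = 7/(-11) = 7*(-1/11) = -7/11 ≈ -0.63636)
S = -12/11 (S = -3*(-7/11 + 1) = -3*4/11 = -12/11 ≈ -1.0909)
U(p) = 3
1/q(U(S)) = 1/(-127/3) = -3/127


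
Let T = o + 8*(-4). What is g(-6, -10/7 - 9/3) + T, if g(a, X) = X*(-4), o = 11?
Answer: -23/7 ≈ -3.2857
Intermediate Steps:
g(a, X) = -4*X
T = -21 (T = 11 + 8*(-4) = 11 - 32 = -21)
g(-6, -10/7 - 9/3) + T = -4*(-10/7 - 9/3) - 21 = -4*(-10*⅐ - 9*⅓) - 21 = -4*(-10/7 - 3) - 21 = -4*(-31/7) - 21 = 124/7 - 21 = -23/7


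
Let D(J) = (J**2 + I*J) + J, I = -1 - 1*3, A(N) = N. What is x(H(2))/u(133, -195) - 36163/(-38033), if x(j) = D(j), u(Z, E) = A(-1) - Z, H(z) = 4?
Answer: 2346855/2548211 ≈ 0.92098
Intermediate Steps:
u(Z, E) = -1 - Z
I = -4 (I = -1 - 3 = -4)
D(J) = J**2 - 3*J (D(J) = (J**2 - 4*J) + J = J**2 - 3*J)
x(j) = j*(-3 + j)
x(H(2))/u(133, -195) - 36163/(-38033) = (4*(-3 + 4))/(-1 - 1*133) - 36163/(-38033) = (4*1)/(-1 - 133) - 36163*(-1/38033) = 4/(-134) + 36163/38033 = 4*(-1/134) + 36163/38033 = -2/67 + 36163/38033 = 2346855/2548211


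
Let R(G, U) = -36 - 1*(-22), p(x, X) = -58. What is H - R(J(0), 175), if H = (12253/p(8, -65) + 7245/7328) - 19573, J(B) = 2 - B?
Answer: -4201207095/212512 ≈ -19769.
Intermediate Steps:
R(G, U) = -14 (R(G, U) = -36 + 22 = -14)
H = -4204182263/212512 (H = (12253/(-58) + 7245/7328) - 19573 = (12253*(-1/58) + 7245*(1/7328)) - 19573 = (-12253/58 + 7245/7328) - 19573 = -44684887/212512 - 19573 = -4204182263/212512 ≈ -19783.)
H - R(J(0), 175) = -4204182263/212512 - 1*(-14) = -4204182263/212512 + 14 = -4201207095/212512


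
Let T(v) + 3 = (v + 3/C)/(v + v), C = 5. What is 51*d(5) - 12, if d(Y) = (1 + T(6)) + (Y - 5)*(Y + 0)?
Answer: -1719/20 ≈ -85.950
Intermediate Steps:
T(v) = -3 + (3/5 + v)/(2*v) (T(v) = -3 + (v + 3/5)/(v + v) = -3 + (v + 3*(1/5))/((2*v)) = -3 + (v + 3/5)*(1/(2*v)) = -3 + (3/5 + v)*(1/(2*v)) = -3 + (3/5 + v)/(2*v))
d(Y) = -29/20 + Y*(-5 + Y) (d(Y) = (1 + (1/10)*(3 - 25*6)/6) + (Y - 5)*(Y + 0) = (1 + (1/10)*(1/6)*(3 - 150)) + (-5 + Y)*Y = (1 + (1/10)*(1/6)*(-147)) + Y*(-5 + Y) = (1 - 49/20) + Y*(-5 + Y) = -29/20 + Y*(-5 + Y))
51*d(5) - 12 = 51*(-29/20 + 5**2 - 5*5) - 12 = 51*(-29/20 + 25 - 25) - 12 = 51*(-29/20) - 12 = -1479/20 - 12 = -1719/20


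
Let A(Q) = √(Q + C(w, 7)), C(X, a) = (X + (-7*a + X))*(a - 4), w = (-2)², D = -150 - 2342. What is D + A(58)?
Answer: -2492 + I*√65 ≈ -2492.0 + 8.0623*I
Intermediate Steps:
D = -2492
w = 4
C(X, a) = (-4 + a)*(-7*a + 2*X) (C(X, a) = (X + (X - 7*a))*(-4 + a) = (-7*a + 2*X)*(-4 + a) = (-4 + a)*(-7*a + 2*X))
A(Q) = √(-123 + Q) (A(Q) = √(Q + (-8*4 - 7*7² + 28*7 + 2*4*7)) = √(Q + (-32 - 7*49 + 196 + 56)) = √(Q + (-32 - 343 + 196 + 56)) = √(Q - 123) = √(-123 + Q))
D + A(58) = -2492 + √(-123 + 58) = -2492 + √(-65) = -2492 + I*√65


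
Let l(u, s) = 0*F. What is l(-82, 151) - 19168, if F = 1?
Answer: -19168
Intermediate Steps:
l(u, s) = 0 (l(u, s) = 0*1 = 0)
l(-82, 151) - 19168 = 0 - 19168 = -19168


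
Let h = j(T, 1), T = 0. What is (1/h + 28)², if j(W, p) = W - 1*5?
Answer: 19321/25 ≈ 772.84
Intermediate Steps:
j(W, p) = -5 + W (j(W, p) = W - 5 = -5 + W)
h = -5 (h = -5 + 0 = -5)
(1/h + 28)² = (1/(-5) + 28)² = (1*(-⅕) + 28)² = (-⅕ + 28)² = (139/5)² = 19321/25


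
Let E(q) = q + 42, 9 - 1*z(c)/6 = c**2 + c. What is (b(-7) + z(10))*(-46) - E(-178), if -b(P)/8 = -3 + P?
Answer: 24332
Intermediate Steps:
z(c) = 54 - 6*c - 6*c**2 (z(c) = 54 - 6*(c**2 + c) = 54 - 6*(c + c**2) = 54 + (-6*c - 6*c**2) = 54 - 6*c - 6*c**2)
b(P) = 24 - 8*P (b(P) = -8*(-3 + P) = 24 - 8*P)
E(q) = 42 + q
(b(-7) + z(10))*(-46) - E(-178) = ((24 - 8*(-7)) + (54 - 6*10 - 6*10**2))*(-46) - (42 - 178) = ((24 + 56) + (54 - 60 - 6*100))*(-46) - 1*(-136) = (80 + (54 - 60 - 600))*(-46) + 136 = (80 - 606)*(-46) + 136 = -526*(-46) + 136 = 24196 + 136 = 24332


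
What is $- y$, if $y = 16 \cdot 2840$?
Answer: $-45440$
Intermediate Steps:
$y = 45440$
$- y = \left(-1\right) 45440 = -45440$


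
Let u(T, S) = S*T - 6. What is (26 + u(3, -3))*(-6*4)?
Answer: -264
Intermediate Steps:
u(T, S) = -6 + S*T
(26 + u(3, -3))*(-6*4) = (26 + (-6 - 3*3))*(-6*4) = (26 + (-6 - 9))*(-24) = (26 - 15)*(-24) = 11*(-24) = -264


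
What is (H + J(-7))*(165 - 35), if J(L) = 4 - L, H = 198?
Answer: 27170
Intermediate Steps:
(H + J(-7))*(165 - 35) = (198 + (4 - 1*(-7)))*(165 - 35) = (198 + (4 + 7))*130 = (198 + 11)*130 = 209*130 = 27170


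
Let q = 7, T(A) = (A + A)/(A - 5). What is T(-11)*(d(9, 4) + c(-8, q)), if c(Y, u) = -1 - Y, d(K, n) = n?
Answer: 121/8 ≈ 15.125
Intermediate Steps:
T(A) = 2*A/(-5 + A) (T(A) = (2*A)/(-5 + A) = 2*A/(-5 + A))
T(-11)*(d(9, 4) + c(-8, q)) = (2*(-11)/(-5 - 11))*(4 + (-1 - 1*(-8))) = (2*(-11)/(-16))*(4 + (-1 + 8)) = (2*(-11)*(-1/16))*(4 + 7) = (11/8)*11 = 121/8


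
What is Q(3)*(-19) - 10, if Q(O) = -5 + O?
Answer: 28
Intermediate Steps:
Q(3)*(-19) - 10 = (-5 + 3)*(-19) - 10 = -2*(-19) - 10 = 38 - 10 = 28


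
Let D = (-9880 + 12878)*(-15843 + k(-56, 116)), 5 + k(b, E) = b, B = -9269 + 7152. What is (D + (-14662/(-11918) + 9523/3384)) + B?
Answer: -961525886100443/20165256 ≈ -4.7682e+7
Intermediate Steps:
B = -2117
k(b, E) = -5 + b
D = -47680192 (D = (-9880 + 12878)*(-15843 + (-5 - 56)) = 2998*(-15843 - 61) = 2998*(-15904) = -47680192)
(D + (-14662/(-11918) + 9523/3384)) + B = (-47680192 + (-14662/(-11918) + 9523/3384)) - 2117 = (-47680192 + (-14662*(-1/11918) + 9523*(1/3384))) - 2117 = (-47680192 + (7331/5959 + 9523/3384)) - 2117 = (-47680192 + 81555661/20165256) - 2117 = -961483196253491/20165256 - 2117 = -961525886100443/20165256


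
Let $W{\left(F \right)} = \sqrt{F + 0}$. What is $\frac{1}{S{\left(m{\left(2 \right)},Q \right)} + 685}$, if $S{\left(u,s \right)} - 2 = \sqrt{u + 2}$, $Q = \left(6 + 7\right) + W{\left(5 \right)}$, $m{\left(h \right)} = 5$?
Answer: $\frac{687}{471962} - \frac{\sqrt{7}}{471962} \approx 0.00145$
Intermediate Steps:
$W{\left(F \right)} = \sqrt{F}$
$Q = 13 + \sqrt{5}$ ($Q = \left(6 + 7\right) + \sqrt{5} = 13 + \sqrt{5} \approx 15.236$)
$S{\left(u,s \right)} = 2 + \sqrt{2 + u}$ ($S{\left(u,s \right)} = 2 + \sqrt{u + 2} = 2 + \sqrt{2 + u}$)
$\frac{1}{S{\left(m{\left(2 \right)},Q \right)} + 685} = \frac{1}{\left(2 + \sqrt{2 + 5}\right) + 685} = \frac{1}{\left(2 + \sqrt{7}\right) + 685} = \frac{1}{687 + \sqrt{7}}$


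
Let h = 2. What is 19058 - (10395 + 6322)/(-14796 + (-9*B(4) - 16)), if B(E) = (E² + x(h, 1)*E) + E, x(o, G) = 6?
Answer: 289850781/15208 ≈ 19059.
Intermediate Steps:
B(E) = E² + 7*E (B(E) = (E² + 6*E) + E = E² + 7*E)
19058 - (10395 + 6322)/(-14796 + (-9*B(4) - 16)) = 19058 - (10395 + 6322)/(-14796 + (-36*(7 + 4) - 16)) = 19058 - 16717/(-14796 + (-36*11 - 16)) = 19058 - 16717/(-14796 + (-9*44 - 16)) = 19058 - 16717/(-14796 + (-396 - 16)) = 19058 - 16717/(-14796 - 412) = 19058 - 16717/(-15208) = 19058 - 16717*(-1)/15208 = 19058 - 1*(-16717/15208) = 19058 + 16717/15208 = 289850781/15208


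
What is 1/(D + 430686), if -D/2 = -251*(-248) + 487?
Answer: 1/305216 ≈ 3.2764e-6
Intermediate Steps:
D = -125470 (D = -2*(-251*(-248) + 487) = -2*(62248 + 487) = -2*62735 = -125470)
1/(D + 430686) = 1/(-125470 + 430686) = 1/305216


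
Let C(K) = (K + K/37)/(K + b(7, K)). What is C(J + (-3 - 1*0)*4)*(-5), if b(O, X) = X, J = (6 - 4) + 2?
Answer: -95/37 ≈ -2.5676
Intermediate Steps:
J = 4 (J = 2 + 2 = 4)
C(K) = 19/37 (C(K) = (K + K/37)/(K + K) = (K + K*(1/37))/((2*K)) = (K + K/37)*(1/(2*K)) = (38*K/37)*(1/(2*K)) = 19/37)
C(J + (-3 - 1*0)*4)*(-5) = (19/37)*(-5) = -95/37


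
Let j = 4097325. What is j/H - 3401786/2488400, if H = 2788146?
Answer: 59258958437/578168542200 ≈ 0.10249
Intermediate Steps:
j/H - 3401786/2488400 = 4097325/2788146 - 3401786/2488400 = 4097325*(1/2788146) - 3401786*1/2488400 = 1365775/929382 - 1700893/1244200 = 59258958437/578168542200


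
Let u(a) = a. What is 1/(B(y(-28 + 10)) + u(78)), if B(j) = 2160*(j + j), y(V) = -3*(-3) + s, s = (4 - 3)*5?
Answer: 1/60558 ≈ 1.6513e-5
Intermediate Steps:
s = 5 (s = 1*5 = 5)
y(V) = 14 (y(V) = -3*(-3) + 5 = 9 + 5 = 14)
B(j) = 4320*j (B(j) = 2160*(2*j) = 4320*j)
1/(B(y(-28 + 10)) + u(78)) = 1/(4320*14 + 78) = 1/(60480 + 78) = 1/60558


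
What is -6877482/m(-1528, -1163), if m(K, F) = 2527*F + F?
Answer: 3438741/1470032 ≈ 2.3392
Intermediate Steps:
m(K, F) = 2528*F
-6877482/m(-1528, -1163) = -6877482/(2528*(-1163)) = -6877482/(-2940064) = -6877482*(-1/2940064) = 3438741/1470032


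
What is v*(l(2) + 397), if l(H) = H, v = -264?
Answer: -105336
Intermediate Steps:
v*(l(2) + 397) = -264*(2 + 397) = -264*399 = -105336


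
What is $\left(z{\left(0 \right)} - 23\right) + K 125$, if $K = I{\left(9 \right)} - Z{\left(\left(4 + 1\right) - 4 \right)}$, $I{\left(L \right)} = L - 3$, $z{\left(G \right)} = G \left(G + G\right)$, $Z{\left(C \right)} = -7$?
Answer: $1602$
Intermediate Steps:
$z{\left(G \right)} = 2 G^{2}$ ($z{\left(G \right)} = G 2 G = 2 G^{2}$)
$I{\left(L \right)} = -3 + L$ ($I{\left(L \right)} = L - 3 = -3 + L$)
$K = 13$ ($K = \left(-3 + 9\right) - -7 = 6 + 7 = 13$)
$\left(z{\left(0 \right)} - 23\right) + K 125 = \left(2 \cdot 0^{2} - 23\right) + 13 \cdot 125 = \left(2 \cdot 0 - 23\right) + 1625 = \left(0 - 23\right) + 1625 = -23 + 1625 = 1602$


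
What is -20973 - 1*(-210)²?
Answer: -65073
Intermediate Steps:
-20973 - 1*(-210)² = -20973 - 1*44100 = -20973 - 44100 = -65073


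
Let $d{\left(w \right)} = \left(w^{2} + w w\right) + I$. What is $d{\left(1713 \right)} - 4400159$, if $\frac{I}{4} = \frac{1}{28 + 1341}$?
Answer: $\frac{2010484655}{1369} \approx 1.4686 \cdot 10^{6}$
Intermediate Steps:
$I = \frac{4}{1369}$ ($I = \frac{4}{28 + 1341} = \frac{4}{1369} \approx 0.0029218$)
$d{\left(w \right)} = \frac{4}{1369} + 2 w^{2}$ ($d{\left(w \right)} = \left(w^{2} + w w\right) + \frac{4}{1369} = \left(w^{2} + w^{2}\right) + \frac{4}{1369} = 2 w^{2} + \frac{4}{1369} = \frac{4}{1369} + 2 w^{2}$)
$d{\left(1713 \right)} - 4400159 = \left(\frac{4}{1369} + 2 \cdot 1713^{2}\right) - 4400159 = \left(\frac{4}{1369} + 2 \cdot 2934369\right) - 4400159 = \left(\frac{4}{1369} + 5868738\right) - 4400159 = \frac{8034302326}{1369} - 4400159 = \frac{2010484655}{1369}$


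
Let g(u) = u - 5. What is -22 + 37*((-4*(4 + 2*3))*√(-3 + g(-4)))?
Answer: -22 - 2960*I*√3 ≈ -22.0 - 5126.9*I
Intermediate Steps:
g(u) = -5 + u
-22 + 37*((-4*(4 + 2*3))*√(-3 + g(-4))) = -22 + 37*((-4*(4 + 2*3))*√(-3 + (-5 - 4))) = -22 + 37*((-4*(4 + 6))*√(-3 - 9)) = -22 + 37*((-4*10)*√(-12)) = -22 + 37*(-80*I*√3) = -22 - 2960*I*√3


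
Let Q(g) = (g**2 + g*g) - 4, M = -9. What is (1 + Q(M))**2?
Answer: 25281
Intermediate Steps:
Q(g) = -4 + 2*g**2 (Q(g) = (g**2 + g**2) - 4 = 2*g**2 - 4 = -4 + 2*g**2)
(1 + Q(M))**2 = (1 + (-4 + 2*(-9)**2))**2 = (1 + (-4 + 2*81))**2 = (1 + (-4 + 162))**2 = (1 + 158)**2 = 159**2 = 25281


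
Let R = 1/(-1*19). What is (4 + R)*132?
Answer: 9900/19 ≈ 521.05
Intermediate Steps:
R = -1/19 (R = 1/(-19) = -1/19 ≈ -0.052632)
(4 + R)*132 = (4 - 1/19)*132 = (75/19)*132 = 9900/19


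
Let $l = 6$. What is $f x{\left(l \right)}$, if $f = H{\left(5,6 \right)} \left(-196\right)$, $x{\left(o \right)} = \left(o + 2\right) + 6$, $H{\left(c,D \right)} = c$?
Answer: $-13720$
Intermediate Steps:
$x{\left(o \right)} = 8 + o$ ($x{\left(o \right)} = \left(2 + o\right) + 6 = 8 + o$)
$f = -980$ ($f = 5 \left(-196\right) = -980$)
$f x{\left(l \right)} = - 980 \left(8 + 6\right) = \left(-980\right) 14 = -13720$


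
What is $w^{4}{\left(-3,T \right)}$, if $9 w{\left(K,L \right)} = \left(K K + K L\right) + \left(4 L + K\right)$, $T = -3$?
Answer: $\frac{1}{81} \approx 0.012346$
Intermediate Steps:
$w{\left(K,L \right)} = \frac{K}{9} + \frac{K^{2}}{9} + \frac{4 L}{9} + \frac{K L}{9}$ ($w{\left(K,L \right)} = \frac{\left(K K + K L\right) + \left(4 L + K\right)}{9} = \frac{\left(K^{2} + K L\right) + \left(K + 4 L\right)}{9} = \frac{K + K^{2} + 4 L + K L}{9} = \frac{K}{9} + \frac{K^{2}}{9} + \frac{4 L}{9} + \frac{K L}{9}$)
$w^{4}{\left(-3,T \right)} = \left(\frac{1}{9} \left(-3\right) + \frac{\left(-3\right)^{2}}{9} + \frac{4}{9} \left(-3\right) + \frac{1}{9} \left(-3\right) \left(-3\right)\right)^{4} = \left(- \frac{1}{3} + \frac{1}{9} \cdot 9 - \frac{4}{3} + 1\right)^{4} = \left(- \frac{1}{3} + 1 - \frac{4}{3} + 1\right)^{4} = \left(\frac{1}{3}\right)^{4} = \frac{1}{81}$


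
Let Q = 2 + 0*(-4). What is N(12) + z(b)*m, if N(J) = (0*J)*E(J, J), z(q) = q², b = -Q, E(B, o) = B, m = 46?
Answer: 184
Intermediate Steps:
Q = 2 (Q = 2 + 0 = 2)
b = -2 (b = -1*2 = -2)
N(J) = 0 (N(J) = (0*J)*J = 0*J = 0)
N(12) + z(b)*m = 0 + (-2)²*46 = 0 + 4*46 = 0 + 184 = 184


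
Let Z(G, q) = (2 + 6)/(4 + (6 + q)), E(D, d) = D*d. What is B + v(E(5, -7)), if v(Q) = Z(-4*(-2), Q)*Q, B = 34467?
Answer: 172391/5 ≈ 34478.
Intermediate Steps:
Z(G, q) = 8/(10 + q)
v(Q) = 8*Q/(10 + Q) (v(Q) = (8/(10 + Q))*Q = 8*Q/(10 + Q))
B + v(E(5, -7)) = 34467 + 8*(5*(-7))/(10 + 5*(-7)) = 34467 + 8*(-35)/(10 - 35) = 34467 + 8*(-35)/(-25) = 34467 + 8*(-35)*(-1/25) = 34467 + 56/5 = 172391/5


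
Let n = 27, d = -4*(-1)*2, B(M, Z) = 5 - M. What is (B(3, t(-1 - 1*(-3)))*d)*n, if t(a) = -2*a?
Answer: 432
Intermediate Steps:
d = 8 (d = 4*2 = 8)
(B(3, t(-1 - 1*(-3)))*d)*n = ((5 - 1*3)*8)*27 = ((5 - 3)*8)*27 = (2*8)*27 = 16*27 = 432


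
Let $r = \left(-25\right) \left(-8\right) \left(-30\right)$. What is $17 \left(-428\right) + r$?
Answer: $-13276$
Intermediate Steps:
$r = -6000$ ($r = 200 \left(-30\right) = -6000$)
$17 \left(-428\right) + r = 17 \left(-428\right) - 6000 = -7276 - 6000 = -13276$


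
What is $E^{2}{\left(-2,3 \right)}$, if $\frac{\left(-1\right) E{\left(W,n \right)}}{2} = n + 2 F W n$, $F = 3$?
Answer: $4356$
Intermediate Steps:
$E{\left(W,n \right)} = - 2 n - 12 W n$ ($E{\left(W,n \right)} = - 2 \left(n + 2 \cdot 3 W n\right) = - 2 \left(n + 6 W n\right) = - 2 n - 12 W n$)
$E^{2}{\left(-2,3 \right)} = \left(\left(-2\right) 3 \left(1 + 6 \left(-2\right)\right)\right)^{2} = \left(\left(-2\right) 3 \left(1 - 12\right)\right)^{2} = \left(\left(-2\right) 3 \left(-11\right)\right)^{2} = 66^{2} = 4356$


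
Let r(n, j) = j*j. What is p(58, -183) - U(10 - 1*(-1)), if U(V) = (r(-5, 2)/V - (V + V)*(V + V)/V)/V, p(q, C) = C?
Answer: -21663/121 ≈ -179.03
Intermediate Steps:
r(n, j) = j²
U(V) = (-4*V + 4/V)/V (U(V) = (2²/V - (V + V)*(V + V)/V)/V = (4/V - (2*V)*(2*V)/V)/V = (4/V - 4*V²/V)/V = (4/V - 4*V)/V = (-4*V + 4/V)/V)
p(58, -183) - U(10 - 1*(-1)) = -183 - (-4 + 4/(10 - 1*(-1))²) = -183 - (-4 + 4/(10 + 1)²) = -183 - (-4 + 4/11²) = -183 - (-4 + 4*(1/121)) = -183 - (-4 + 4/121) = -183 - 1*(-480/121) = -183 + 480/121 = -21663/121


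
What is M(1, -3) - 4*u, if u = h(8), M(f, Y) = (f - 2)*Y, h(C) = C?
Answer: -29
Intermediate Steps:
M(f, Y) = Y*(-2 + f) (M(f, Y) = (-2 + f)*Y = Y*(-2 + f))
u = 8
M(1, -3) - 4*u = -3*(-2 + 1) - 4*8 = -3*(-1) - 32 = 3 - 32 = -29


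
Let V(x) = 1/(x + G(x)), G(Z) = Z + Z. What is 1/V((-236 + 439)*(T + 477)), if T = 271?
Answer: 455532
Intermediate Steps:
G(Z) = 2*Z
V(x) = 1/(3*x) (V(x) = 1/(x + 2*x) = 1/(3*x))
1/V((-236 + 439)*(T + 477)) = 1/(1/(3*(((-236 + 439)*(271 + 477))))) = 1/(1/(3*((203*748)))) = 1/((1/3)/151844) = 1/((1/3)*(1/151844)) = 1/(1/455532) = 455532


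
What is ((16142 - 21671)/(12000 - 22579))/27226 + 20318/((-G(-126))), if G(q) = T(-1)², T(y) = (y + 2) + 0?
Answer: -5852068660043/288023854 ≈ -20318.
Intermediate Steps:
T(y) = 2 + y (T(y) = (2 + y) + 0 = 2 + y)
G(q) = 1 (G(q) = (2 - 1)² = 1² = 1)
((16142 - 21671)/(12000 - 22579))/27226 + 20318/((-G(-126))) = ((16142 - 21671)/(12000 - 22579))/27226 + 20318/((-1*1)) = -5529/(-10579)*(1/27226) + 20318/(-1) = -5529*(-1/10579)*(1/27226) + 20318*(-1) = (5529/10579)*(1/27226) - 20318 = 5529/288023854 - 20318 = -5852068660043/288023854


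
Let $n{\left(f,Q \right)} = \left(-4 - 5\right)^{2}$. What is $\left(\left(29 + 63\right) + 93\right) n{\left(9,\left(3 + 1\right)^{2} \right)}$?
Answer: $14985$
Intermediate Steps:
$n{\left(f,Q \right)} = 81$ ($n{\left(f,Q \right)} = \left(-9\right)^{2} = 81$)
$\left(\left(29 + 63\right) + 93\right) n{\left(9,\left(3 + 1\right)^{2} \right)} = \left(\left(29 + 63\right) + 93\right) 81 = \left(92 + 93\right) 81 = 185 \cdot 81 = 14985$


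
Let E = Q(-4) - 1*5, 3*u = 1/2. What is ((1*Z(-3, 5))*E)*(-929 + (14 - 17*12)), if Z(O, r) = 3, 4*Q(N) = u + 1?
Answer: 126447/8 ≈ 15806.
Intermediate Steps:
u = 1/6 (u = (1/3)/2 = (1/3)*(1/2) = 1/6 ≈ 0.16667)
Q(N) = 7/24 (Q(N) = (1/6 + 1)/4 = (1/4)*(7/6) = 7/24)
E = -113/24 (E = 7/24 - 1*5 = 7/24 - 5 = -113/24 ≈ -4.7083)
((1*Z(-3, 5))*E)*(-929 + (14 - 17*12)) = ((1*3)*(-113/24))*(-929 + (14 - 17*12)) = (3*(-113/24))*(-929 + (14 - 204)) = -113*(-929 - 190)/8 = -113/8*(-1119) = 126447/8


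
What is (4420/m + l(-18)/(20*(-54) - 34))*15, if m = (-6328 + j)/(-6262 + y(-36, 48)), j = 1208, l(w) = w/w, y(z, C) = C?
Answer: 5736934725/71296 ≈ 80466.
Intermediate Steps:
l(w) = 1
m = 2560/3107 (m = (-6328 + 1208)/(-6262 + 48) = -5120/(-6214) = -5120*(-1/6214) = 2560/3107 ≈ 0.82395)
(4420/m + l(-18)/(20*(-54) - 34))*15 = (4420/(2560/3107) + 1/(20*(-54) - 34))*15 = (4420*(3107/2560) + 1/(-1080 - 34))*15 = (686647/128 + 1/(-1114))*15 = (686647/128 + 1*(-1/1114))*15 = (686647/128 - 1/1114)*15 = (382462315/71296)*15 = 5736934725/71296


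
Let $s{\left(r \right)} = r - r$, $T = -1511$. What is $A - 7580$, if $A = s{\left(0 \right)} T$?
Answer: $-7580$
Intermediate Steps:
$s{\left(r \right)} = 0$
$A = 0$ ($A = 0 \left(-1511\right) = 0$)
$A - 7580 = 0 - 7580 = -7580$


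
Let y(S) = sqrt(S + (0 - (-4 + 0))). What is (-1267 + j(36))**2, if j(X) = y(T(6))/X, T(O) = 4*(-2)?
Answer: (22806 - I)**2/324 ≈ 1.6053e+6 - 140.78*I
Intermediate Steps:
T(O) = -8
y(S) = sqrt(4 + S) (y(S) = sqrt(S + (0 - 1*(-4))) = sqrt(S + (0 + 4)) = sqrt(S + 4) = sqrt(4 + S))
j(X) = 2*I/X (j(X) = sqrt(4 - 8)/X = sqrt(-4)/X = (2*I)/X = 2*I/X)
(-1267 + j(36))**2 = (-1267 + 2*I/36)**2 = (-1267 + 2*I*(1/36))**2 = (-1267 + I/18)**2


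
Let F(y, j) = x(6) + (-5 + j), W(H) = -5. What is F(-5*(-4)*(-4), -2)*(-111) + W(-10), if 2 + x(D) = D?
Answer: 328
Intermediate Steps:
x(D) = -2 + D
F(y, j) = -1 + j (F(y, j) = (-2 + 6) + (-5 + j) = 4 + (-5 + j) = -1 + j)
F(-5*(-4)*(-4), -2)*(-111) + W(-10) = (-1 - 2)*(-111) - 5 = -3*(-111) - 5 = 333 - 5 = 328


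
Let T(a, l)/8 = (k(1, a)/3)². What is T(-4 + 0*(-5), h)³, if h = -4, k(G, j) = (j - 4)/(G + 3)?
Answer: 32768/729 ≈ 44.949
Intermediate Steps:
k(G, j) = (-4 + j)/(3 + G)
T(a, l) = 8*(-⅓ + a/12)² (T(a, l) = 8*(((-4 + a)/(3 + 1))/3)² = 8*(((-4 + a)/4)*(⅓))² = 8*((-1 + a/4)*(⅓))² = 8*(-⅓ + a/12)²)
T(-4 + 0*(-5), h)³ = ((-4 + (-4 + 0*(-5)))²/18)³ = ((-4 + (-4 + 0))²/18)³ = ((-4 - 4)²/18)³ = ((1/18)*(-8)²)³ = ((1/18)*64)³ = (32/9)³ = 32768/729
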